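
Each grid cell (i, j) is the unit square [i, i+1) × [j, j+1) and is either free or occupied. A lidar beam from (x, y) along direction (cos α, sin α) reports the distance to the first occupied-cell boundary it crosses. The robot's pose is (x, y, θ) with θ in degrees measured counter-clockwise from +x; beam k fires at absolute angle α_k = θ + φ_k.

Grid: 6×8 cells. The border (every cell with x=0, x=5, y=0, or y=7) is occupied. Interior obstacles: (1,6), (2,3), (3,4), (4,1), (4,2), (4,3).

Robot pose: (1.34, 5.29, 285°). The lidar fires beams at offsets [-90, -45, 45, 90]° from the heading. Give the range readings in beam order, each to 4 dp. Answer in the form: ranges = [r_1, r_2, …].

beam 1: φ=-90°, α=195°
  cosα=-0.9659 sinα=-0.2588 | (1,5) | tMaxX 0.3520 tMaxY 1.1205 | tΔX 1.0353 tΔY 3.8637
    t=0.3520 [x] (0,5) — stop
  → r_1 = 0.3520
beam 2: φ=-45°, α=240°
  cosα=-0.5000 sinα=-0.8660 | (1,5) | tMaxX 0.6800 tMaxY 0.3349 | tΔX 2.0000 tΔY 1.1547
    t=0.3349 [y] (1,4)
    t=0.6800 [x] (0,4) — stop
  → r_2 = 0.6800
beam 3: φ=45°, α=330°
  cosα=0.8660 sinα=-0.5000 | (1,5) | tMaxX 0.7621 tMaxY 0.5800 | tΔX 1.1547 tΔY 2.0000
    t=0.5800 [y] (1,4)
    t=0.7621 [x] (2,4)
    t=1.9168 [x] (3,4) — stop
  → r_3 = 1.9168
beam 4: φ=90°, α=15°
  cosα=0.9659 sinα=0.2588 | (1,5) | tMaxX 0.6833 tMaxY 2.7432 | tΔX 1.0353 tΔY 3.8637
    t=0.6833 [x] (2,5)
    t=1.7186 [x] (3,5)
    t=2.7432 [y] (3,6)
    t=2.7538 [x] (4,6)
    t=3.7891 [x] (5,6) — stop
  → r_4 = 3.7891

ranges = [0.3520, 0.6800, 1.9168, 3.7891]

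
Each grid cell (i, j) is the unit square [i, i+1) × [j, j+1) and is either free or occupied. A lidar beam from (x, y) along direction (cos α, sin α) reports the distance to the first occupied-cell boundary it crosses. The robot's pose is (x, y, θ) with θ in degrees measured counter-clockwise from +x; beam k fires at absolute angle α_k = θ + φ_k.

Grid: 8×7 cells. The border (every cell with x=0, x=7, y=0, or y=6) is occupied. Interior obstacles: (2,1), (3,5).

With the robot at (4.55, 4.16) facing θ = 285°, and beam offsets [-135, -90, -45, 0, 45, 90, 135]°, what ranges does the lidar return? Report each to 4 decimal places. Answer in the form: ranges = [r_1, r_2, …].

ranges = [1.6800, 3.6752, 3.1000, 3.2715, 2.8290, 2.5364, 2.1246]

beam 1: φ=-135°, α=150°
  cosα=-0.8660 sinα=0.5000 | (4,4) | tMaxX 0.6351 tMaxY 1.6800 | tΔX 1.1547 tΔY 2.0000
    t=0.6351 [x] (3,4)
    t=1.6800 [y] (3,5) — stop
  → r_1 = 1.6800
beam 2: φ=-90°, α=195°
  cosα=-0.9659 sinα=-0.2588 | (4,4) | tMaxX 0.5694 tMaxY 0.6182 | tΔX 1.0353 tΔY 3.8637
    t=0.5694 [x] (3,4)
    t=0.6182 [y] (3,3)
    t=1.6047 [x] (2,3)
    t=2.6400 [x] (1,3)
    t=3.6752 [x] (0,3) — stop
  → r_2 = 3.6752
beam 3: φ=-45°, α=240°
  cosα=-0.5000 sinα=-0.8660 | (4,4) | tMaxX 1.1000 tMaxY 0.1848 | tΔX 2.0000 tΔY 1.1547
    t=0.1848 [y] (4,3)
    t=1.1000 [x] (3,3)
    t=1.3395 [y] (3,2)
    t=2.4942 [y] (3,1)
    t=3.1000 [x] (2,1) — stop
  → r_3 = 3.1000
beam 4: φ=0°, α=285°
  cosα=0.2588 sinα=-0.9659 | (4,4) | tMaxX 1.7387 tMaxY 0.1656 | tΔX 3.8637 tΔY 1.0353
    t=0.1656 [y] (4,3)
    t=1.2009 [y] (4,2)
    t=1.7387 [x] (5,2)
    t=2.2362 [y] (5,1)
    t=3.2715 [y] (5,0) — stop
  → r_4 = 3.2715
beam 5: φ=45°, α=330°
  cosα=0.8660 sinα=-0.5000 | (4,4) | tMaxX 0.5196 tMaxY 0.3200 | tΔX 1.1547 tΔY 2.0000
    t=0.3200 [y] (4,3)
    t=0.5196 [x] (5,3)
    t=1.6743 [x] (6,3)
    t=2.3200 [y] (6,2)
    t=2.8290 [x] (7,2) — stop
  → r_5 = 2.8290
beam 6: φ=90°, α=15°
  cosα=0.9659 sinα=0.2588 | (4,4) | tMaxX 0.4659 tMaxY 3.2455 | tΔX 1.0353 tΔY 3.8637
    t=0.4659 [x] (5,4)
    t=1.5012 [x] (6,4)
    t=2.5364 [x] (7,4) — stop
  → r_6 = 2.5364
beam 7: φ=135°, α=60°
  cosα=0.5000 sinα=0.8660 | (4,4) | tMaxX 0.9000 tMaxY 0.9699 | tΔX 2.0000 tΔY 1.1547
    t=0.9000 [x] (5,4)
    t=0.9699 [y] (5,5)
    t=2.1246 [y] (5,6) — stop
  → r_7 = 2.1246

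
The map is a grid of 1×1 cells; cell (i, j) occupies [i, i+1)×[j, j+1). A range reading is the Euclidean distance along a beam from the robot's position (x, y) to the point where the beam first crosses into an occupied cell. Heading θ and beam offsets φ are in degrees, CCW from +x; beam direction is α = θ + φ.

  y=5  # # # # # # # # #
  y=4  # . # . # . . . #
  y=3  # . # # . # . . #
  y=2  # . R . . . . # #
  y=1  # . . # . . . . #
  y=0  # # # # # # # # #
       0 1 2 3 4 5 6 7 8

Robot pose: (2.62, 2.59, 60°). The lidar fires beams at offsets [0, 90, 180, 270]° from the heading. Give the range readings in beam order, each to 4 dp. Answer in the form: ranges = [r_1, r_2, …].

beam 1: φ=0°, α=60°
  direction (0.5000, 0.8660); cell (2,2); t to first gridline: x 0.7600, y 0.4734 (then +2.0000 / +1.1547)
    (2,3) via y @ 0.4734  # hit
  → r_1 = 0.4734
beam 2: φ=90°, α=150°
  direction (-0.8660, 0.5000); cell (2,2); t to first gridline: x 0.7159, y 0.8200 (then +1.1547 / +2.0000)
    (1,2) via x @ 0.7159
    (1,3) via y @ 0.8200
    (0,3) via x @ 1.8706  # hit
  → r_2 = 1.8706
beam 3: φ=180°, α=240°
  direction (-0.5000, -0.8660); cell (2,2); t to first gridline: x 1.2400, y 0.6813 (then +2.0000 / +1.1547)
    (2,1) via y @ 0.6813
    (1,1) via x @ 1.2400
    (1,0) via y @ 1.8360  # hit
  → r_3 = 1.8360
beam 4: φ=270°, α=330°
  direction (0.8660, -0.5000); cell (2,2); t to first gridline: x 0.4388, y 1.1800 (then +1.1547 / +2.0000)
    (3,2) via x @ 0.4388
    (3,1) via y @ 1.1800  # hit
  → r_4 = 1.1800

ranges = [0.4734, 1.8706, 1.8360, 1.1800]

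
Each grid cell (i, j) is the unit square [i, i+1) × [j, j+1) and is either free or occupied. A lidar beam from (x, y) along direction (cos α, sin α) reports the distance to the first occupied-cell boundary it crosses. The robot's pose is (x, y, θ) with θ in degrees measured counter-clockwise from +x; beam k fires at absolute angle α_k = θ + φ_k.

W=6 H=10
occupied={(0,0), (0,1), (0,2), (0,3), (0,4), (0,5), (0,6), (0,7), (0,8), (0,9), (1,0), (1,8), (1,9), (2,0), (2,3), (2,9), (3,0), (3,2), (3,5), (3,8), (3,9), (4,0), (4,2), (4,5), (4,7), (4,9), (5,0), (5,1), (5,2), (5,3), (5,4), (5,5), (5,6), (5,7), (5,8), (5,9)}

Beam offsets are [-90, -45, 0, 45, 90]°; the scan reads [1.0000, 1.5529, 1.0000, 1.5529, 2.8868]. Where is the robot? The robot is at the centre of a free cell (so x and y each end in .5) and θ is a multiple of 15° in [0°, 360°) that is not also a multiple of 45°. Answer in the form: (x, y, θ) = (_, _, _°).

The pose lattice has 24·16 = 384 candidates. Test each by forward raycasting.
  (1.5, 1.5, 75°): beam 1 = 1.9319 ≠ 1.0000 ✗
  (2.5, 4.5, 30°): beam 1 = 0.5774 ≠ 1.0000 ✗
  (2.5, 4.5, 300°): beam 1 = 1.7321 ≠ 1.0000 ✗
  …
  (3.5, 6.5, 60°): r_1=1.0000, r_2=1.5529, r_3=1.0000, r_4=1.5529, r_5=2.8868 — all match ✓
Unique over the lattice → pose = (3.5, 6.5, 60°).

(x, y, θ) = (3.5, 6.5, 60°)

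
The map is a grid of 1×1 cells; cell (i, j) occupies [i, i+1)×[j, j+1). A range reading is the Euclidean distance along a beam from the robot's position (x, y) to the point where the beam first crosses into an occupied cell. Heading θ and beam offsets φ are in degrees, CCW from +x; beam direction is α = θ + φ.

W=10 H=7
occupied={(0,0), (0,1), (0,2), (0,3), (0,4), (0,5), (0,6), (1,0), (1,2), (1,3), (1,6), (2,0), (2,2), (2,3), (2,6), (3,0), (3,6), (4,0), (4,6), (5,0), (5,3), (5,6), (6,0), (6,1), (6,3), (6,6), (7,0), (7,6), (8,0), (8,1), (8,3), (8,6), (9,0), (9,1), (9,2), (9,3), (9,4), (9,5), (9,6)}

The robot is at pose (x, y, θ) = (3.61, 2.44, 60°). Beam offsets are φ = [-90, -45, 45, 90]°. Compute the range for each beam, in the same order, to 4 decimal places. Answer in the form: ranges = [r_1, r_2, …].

ranges = [2.7597, 2.1637, 3.6856, 0.7044]

beam 1: φ=-90°, α=330°
  direction (0.8660, -0.5000); cell (3,2); t to first gridline: x 0.4503, y 0.8800 (then +1.1547 / +2.0000)
    (4,2) via x @ 0.4503
    (4,1) via y @ 0.8800
    (5,1) via x @ 1.6050
    (6,1) via x @ 2.7597  # hit
  → r_1 = 2.7597
beam 2: φ=-45°, α=15°
  direction (0.9659, 0.2588); cell (3,2); t to first gridline: x 0.4038, y 2.1637 (then +1.0353 / +3.8637)
    (4,2) via x @ 0.4038
    (5,2) via x @ 1.4390
    (5,3) via y @ 2.1637  # hit
  → r_2 = 2.1637
beam 3: φ=45°, α=105°
  direction (-0.2588, 0.9659); cell (3,2); t to first gridline: x 2.3569, y 0.5798 (then +3.8637 / +1.0353)
    (3,3) via y @ 0.5798
    (3,4) via y @ 1.6150
    (2,4) via x @ 2.3569
    (2,5) via y @ 2.6503
    (2,6) via y @ 3.6856  # hit
  → r_3 = 3.6856
beam 4: φ=90°, α=150°
  direction (-0.8660, 0.5000); cell (3,2); t to first gridline: x 0.7044, y 1.1200 (then +1.1547 / +2.0000)
    (2,2) via x @ 0.7044  # hit
  → r_4 = 0.7044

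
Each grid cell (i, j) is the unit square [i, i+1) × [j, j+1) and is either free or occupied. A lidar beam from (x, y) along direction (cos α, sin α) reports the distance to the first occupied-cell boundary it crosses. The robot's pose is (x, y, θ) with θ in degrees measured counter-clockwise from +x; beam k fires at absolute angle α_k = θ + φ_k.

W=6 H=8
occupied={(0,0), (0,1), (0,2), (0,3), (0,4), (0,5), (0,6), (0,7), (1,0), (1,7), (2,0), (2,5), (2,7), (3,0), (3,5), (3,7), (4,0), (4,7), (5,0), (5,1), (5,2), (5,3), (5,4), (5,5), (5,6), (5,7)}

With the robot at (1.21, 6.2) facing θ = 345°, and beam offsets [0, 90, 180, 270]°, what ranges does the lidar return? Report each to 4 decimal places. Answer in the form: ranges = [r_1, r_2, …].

ranges = [0.8179, 0.8282, 0.2174, 0.8114]

beam 1: φ=0°, α=345°
  direction (0.9659, -0.2588); cell (1,6); t to first gridline: x 0.8179, y 0.7727 (then +1.0353 / +3.8637)
    (1,5) via y @ 0.7727
    (2,5) via x @ 0.8179  # hit
  → r_1 = 0.8179
beam 2: φ=90°, α=75°
  direction (0.2588, 0.9659); cell (1,6); t to first gridline: x 3.0523, y 0.8282 (then +3.8637 / +1.0353)
    (1,7) via y @ 0.8282  # hit
  → r_2 = 0.8282
beam 3: φ=180°, α=165°
  direction (-0.9659, 0.2588); cell (1,6); t to first gridline: x 0.2174, y 3.0910 (then +1.0353 / +3.8637)
    (0,6) via x @ 0.2174  # hit
  → r_3 = 0.2174
beam 4: φ=270°, α=255°
  direction (-0.2588, -0.9659); cell (1,6); t to first gridline: x 0.8114, y 0.2071 (then +3.8637 / +1.0353)
    (1,5) via y @ 0.2071
    (0,5) via x @ 0.8114  # hit
  → r_4 = 0.8114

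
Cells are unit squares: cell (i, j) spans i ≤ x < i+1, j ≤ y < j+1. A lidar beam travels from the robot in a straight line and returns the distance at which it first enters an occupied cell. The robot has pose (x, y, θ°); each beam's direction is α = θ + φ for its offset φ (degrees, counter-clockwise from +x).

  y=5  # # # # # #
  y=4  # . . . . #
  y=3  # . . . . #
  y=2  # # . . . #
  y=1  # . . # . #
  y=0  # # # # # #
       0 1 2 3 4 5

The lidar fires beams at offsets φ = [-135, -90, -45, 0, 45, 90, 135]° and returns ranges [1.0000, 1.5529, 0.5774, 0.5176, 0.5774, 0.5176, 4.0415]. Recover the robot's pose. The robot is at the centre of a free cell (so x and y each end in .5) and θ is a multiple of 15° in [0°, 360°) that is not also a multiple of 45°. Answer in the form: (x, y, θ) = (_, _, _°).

(x, y, θ) = (2.5, 1.5, 285°)

Candidates: 14 free-cell centres × 16 headings = 224 poses. Raycast each; keep the one whose scan matches to 4 dp.
  (4.5, 3.5, 345°): beam 1 = 2.8868 ≠ 1.0000 ✗
  (4.5, 2.5, 75°): beam 2 = 0.5176 ≠ 1.5529 ✗
  (3.5, 2.5, 105°): beam 1 = 1.7321 ≠ 1.0000 ✗
  …
  (2.5, 1.5, 285°): r_1=1.0000, r_2=1.5529, r_3=0.5774, r_4=0.5176, r_5=0.5774, r_6=0.5176, r_7=4.0415 — all match ✓
Only this pose fits every beam.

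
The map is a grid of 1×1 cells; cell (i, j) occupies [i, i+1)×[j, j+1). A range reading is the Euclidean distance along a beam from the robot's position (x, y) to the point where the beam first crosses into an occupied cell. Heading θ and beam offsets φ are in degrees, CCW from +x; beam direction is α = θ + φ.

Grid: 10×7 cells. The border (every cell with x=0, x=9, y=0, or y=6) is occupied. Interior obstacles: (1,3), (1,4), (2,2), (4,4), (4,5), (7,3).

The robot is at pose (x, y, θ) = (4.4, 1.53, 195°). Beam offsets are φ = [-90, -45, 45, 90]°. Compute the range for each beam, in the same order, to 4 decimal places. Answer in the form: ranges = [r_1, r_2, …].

ranges = [4.6277, 1.6166, 0.6120, 0.5487]

beam 1: φ=-90°, α=105°
  direction (-0.2588, 0.9659); cell (4,1); t to first gridline: x 1.5455, y 0.4866 (then +3.8637 / +1.0353)
    (4,2) via y @ 0.4866
    (4,3) via y @ 1.5219
    (3,3) via x @ 1.5455
    (3,4) via y @ 2.5571
    (3,5) via y @ 3.5924
    (3,6) via y @ 4.6277  # hit
  → r_1 = 4.6277
beam 2: φ=-45°, α=150°
  direction (-0.8660, 0.5000); cell (4,1); t to first gridline: x 0.4619, y 0.9400 (then +1.1547 / +2.0000)
    (3,1) via x @ 0.4619
    (3,2) via y @ 0.9400
    (2,2) via x @ 1.6166  # hit
  → r_2 = 1.6166
beam 3: φ=45°, α=240°
  direction (-0.5000, -0.8660); cell (4,1); t to first gridline: x 0.8000, y 0.6120 (then +2.0000 / +1.1547)
    (4,0) via y @ 0.6120  # hit
  → r_3 = 0.6120
beam 4: φ=90°, α=285°
  direction (0.2588, -0.9659); cell (4,1); t to first gridline: x 2.3182, y 0.5487 (then +3.8637 / +1.0353)
    (4,0) via y @ 0.5487  # hit
  → r_4 = 0.5487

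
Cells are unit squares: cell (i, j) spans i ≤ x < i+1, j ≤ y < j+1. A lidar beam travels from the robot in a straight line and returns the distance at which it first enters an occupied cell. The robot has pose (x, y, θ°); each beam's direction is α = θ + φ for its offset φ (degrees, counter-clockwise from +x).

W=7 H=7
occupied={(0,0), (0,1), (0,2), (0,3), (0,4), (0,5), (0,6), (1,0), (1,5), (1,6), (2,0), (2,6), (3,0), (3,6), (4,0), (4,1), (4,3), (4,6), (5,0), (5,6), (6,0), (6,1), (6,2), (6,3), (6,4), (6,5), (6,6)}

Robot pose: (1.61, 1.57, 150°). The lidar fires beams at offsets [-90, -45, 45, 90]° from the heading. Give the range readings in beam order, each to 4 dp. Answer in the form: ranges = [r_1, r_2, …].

ranges = [5.1153, 2.3569, 0.6315, 0.6582]

beam 1: φ=-90°, α=60°
  cosα=0.5000 sinα=0.8660 | (1,1) | tMaxX 0.7800 tMaxY 0.4965 | tΔX 2.0000 tΔY 1.1547
    t=0.4965 [y] (1,2)
    t=0.7800 [x] (2,2)
    t=1.6512 [y] (2,3)
    t=2.7800 [x] (3,3)
    t=2.8059 [y] (3,4)
    t=3.9606 [y] (3,5)
    t=4.7800 [x] (4,5)
    t=5.1153 [y] (4,6) — stop
  → r_1 = 5.1153
beam 2: φ=-45°, α=105°
  cosα=-0.2588 sinα=0.9659 | (1,1) | tMaxX 2.3569 tMaxY 0.4452 | tΔX 3.8637 tΔY 1.0353
    t=0.4452 [y] (1,2)
    t=1.4804 [y] (1,3)
    t=2.3569 [x] (0,3) — stop
  → r_2 = 2.3569
beam 3: φ=45°, α=195°
  cosα=-0.9659 sinα=-0.2588 | (1,1) | tMaxX 0.6315 tMaxY 2.2023 | tΔX 1.0353 tΔY 3.8637
    t=0.6315 [x] (0,1) — stop
  → r_3 = 0.6315
beam 4: φ=90°, α=240°
  cosα=-0.5000 sinα=-0.8660 | (1,1) | tMaxX 1.2200 tMaxY 0.6582 | tΔX 2.0000 tΔY 1.1547
    t=0.6582 [y] (1,0) — stop
  → r_4 = 0.6582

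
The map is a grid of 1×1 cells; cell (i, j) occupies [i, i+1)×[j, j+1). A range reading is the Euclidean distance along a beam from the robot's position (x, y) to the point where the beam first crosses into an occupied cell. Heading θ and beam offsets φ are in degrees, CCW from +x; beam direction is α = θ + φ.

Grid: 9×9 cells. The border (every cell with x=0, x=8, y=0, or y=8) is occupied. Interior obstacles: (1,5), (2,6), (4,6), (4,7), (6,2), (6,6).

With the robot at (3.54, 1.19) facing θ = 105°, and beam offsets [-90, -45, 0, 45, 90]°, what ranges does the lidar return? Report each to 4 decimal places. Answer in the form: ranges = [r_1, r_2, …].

ranges = [3.1296, 5.5541, 4.9797, 2.9329, 0.7341]

beam 1: φ=-90°, α=15°
  direction (0.9659, 0.2588); cell (3,1); t to first gridline: x 0.4762, y 3.1296 (then +1.0353 / +3.8637)
    (4,1) via x @ 0.4762
    (5,1) via x @ 1.5115
    (6,1) via x @ 2.5468
    (6,2) via y @ 3.1296  # hit
  → r_1 = 3.1296
beam 2: φ=-45°, α=60°
  direction (0.5000, 0.8660); cell (3,1); t to first gridline: x 0.9200, y 0.9353 (then +2.0000 / +1.1547)
    (4,1) via x @ 0.9200
    (4,2) via y @ 0.9353
    (4,3) via y @ 2.0900
    (5,3) via x @ 2.9200
    (5,4) via y @ 3.2447
    (5,5) via y @ 4.3994
    (6,5) via x @ 4.9200
    (6,6) via y @ 5.5541  # hit
  → r_2 = 5.5541
beam 3: φ=0°, α=105°
  direction (-0.2588, 0.9659); cell (3,1); t to first gridline: x 2.0864, y 0.8386 (then +3.8637 / +1.0353)
    (3,2) via y @ 0.8386
    (3,3) via y @ 1.8738
    (2,3) via x @ 2.0864
    (2,4) via y @ 2.9091
    (2,5) via y @ 3.9444
    (2,6) via y @ 4.9797  # hit
  → r_3 = 4.9797
beam 4: φ=45°, α=150°
  direction (-0.8660, 0.5000); cell (3,1); t to first gridline: x 0.6235, y 1.6200 (then +1.1547 / +2.0000)
    (2,1) via x @ 0.6235
    (2,2) via y @ 1.6200
    (1,2) via x @ 1.7782
    (0,2) via x @ 2.9329  # hit
  → r_4 = 2.9329
beam 5: φ=90°, α=195°
  direction (-0.9659, -0.2588); cell (3,1); t to first gridline: x 0.5590, y 0.7341 (then +1.0353 / +3.8637)
    (2,1) via x @ 0.5590
    (2,0) via y @ 0.7341  # hit
  → r_5 = 0.7341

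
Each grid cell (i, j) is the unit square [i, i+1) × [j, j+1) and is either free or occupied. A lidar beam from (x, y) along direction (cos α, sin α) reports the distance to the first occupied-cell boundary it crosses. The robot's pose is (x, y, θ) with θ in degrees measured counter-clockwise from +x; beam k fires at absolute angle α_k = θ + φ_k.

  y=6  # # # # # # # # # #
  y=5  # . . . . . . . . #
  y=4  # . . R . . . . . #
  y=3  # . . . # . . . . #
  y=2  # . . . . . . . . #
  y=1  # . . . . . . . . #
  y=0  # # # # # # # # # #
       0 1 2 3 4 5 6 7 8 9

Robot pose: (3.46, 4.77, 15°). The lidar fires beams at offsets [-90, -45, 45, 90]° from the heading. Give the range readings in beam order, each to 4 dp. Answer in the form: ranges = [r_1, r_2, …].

ranges = [3.9030, 1.5400, 1.4203, 1.2734]

beam 1: φ=-90°, α=285°
  cosα=0.2588 sinα=-0.9659 | (3,4) | tMaxX 2.0864 tMaxY 0.7972 | tΔX 3.8637 tΔY 1.0353
    t=0.7972 [y] (3,3)
    t=1.8324 [y] (3,2)
    t=2.0864 [x] (4,2)
    t=2.8677 [y] (4,1)
    t=3.9030 [y] (4,0) — stop
  → r_1 = 3.9030
beam 2: φ=-45°, α=330°
  cosα=0.8660 sinα=-0.5000 | (3,4) | tMaxX 0.6235 tMaxY 1.5400 | tΔX 1.1547 tΔY 2.0000
    t=0.6235 [x] (4,4)
    t=1.5400 [y] (4,3) — stop
  → r_2 = 1.5400
beam 3: φ=45°, α=60°
  cosα=0.5000 sinα=0.8660 | (3,4) | tMaxX 1.0800 tMaxY 0.2656 | tΔX 2.0000 tΔY 1.1547
    t=0.2656 [y] (3,5)
    t=1.0800 [x] (4,5)
    t=1.4203 [y] (4,6) — stop
  → r_3 = 1.4203
beam 4: φ=90°, α=105°
  cosα=-0.2588 sinα=0.9659 | (3,4) | tMaxX 1.7773 tMaxY 0.2381 | tΔX 3.8637 tΔY 1.0353
    t=0.2381 [y] (3,5)
    t=1.2734 [y] (3,6) — stop
  → r_4 = 1.2734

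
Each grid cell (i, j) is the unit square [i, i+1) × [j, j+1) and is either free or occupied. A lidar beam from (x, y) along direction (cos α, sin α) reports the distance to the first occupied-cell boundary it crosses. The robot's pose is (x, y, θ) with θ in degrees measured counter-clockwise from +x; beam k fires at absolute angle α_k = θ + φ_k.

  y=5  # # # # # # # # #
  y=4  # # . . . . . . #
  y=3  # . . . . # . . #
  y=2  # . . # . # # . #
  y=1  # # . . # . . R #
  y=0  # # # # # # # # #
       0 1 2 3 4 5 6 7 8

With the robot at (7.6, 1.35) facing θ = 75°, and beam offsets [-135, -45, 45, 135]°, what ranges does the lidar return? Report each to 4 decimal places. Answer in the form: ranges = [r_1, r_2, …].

beam 1: φ=-135°, α=300°
  cosα=0.5000 sinα=-0.8660 | (7,1) | tMaxX 0.8000 tMaxY 0.4041 | tΔX 2.0000 tΔY 1.1547
    t=0.4041 [y] (7,0) — stop
  → r_1 = 0.4041
beam 2: φ=-45°, α=30°
  cosα=0.8660 sinα=0.5000 | (7,1) | tMaxX 0.4619 tMaxY 1.3000 | tΔX 1.1547 tΔY 2.0000
    t=0.4619 [x] (8,1) — stop
  → r_2 = 0.4619
beam 3: φ=45°, α=120°
  cosα=-0.5000 sinα=0.8660 | (7,1) | tMaxX 1.2000 tMaxY 0.7506 | tΔX 2.0000 tΔY 1.1547
    t=0.7506 [y] (7,2)
    t=1.2000 [x] (6,2) — stop
  → r_3 = 1.2000
beam 4: φ=135°, α=210°
  cosα=-0.8660 sinα=-0.5000 | (7,1) | tMaxX 0.6928 tMaxY 0.7000 | tΔX 1.1547 tΔY 2.0000
    t=0.6928 [x] (6,1)
    t=0.7000 [y] (6,0) — stop
  → r_4 = 0.7000

ranges = [0.4041, 0.4619, 1.2000, 0.7000]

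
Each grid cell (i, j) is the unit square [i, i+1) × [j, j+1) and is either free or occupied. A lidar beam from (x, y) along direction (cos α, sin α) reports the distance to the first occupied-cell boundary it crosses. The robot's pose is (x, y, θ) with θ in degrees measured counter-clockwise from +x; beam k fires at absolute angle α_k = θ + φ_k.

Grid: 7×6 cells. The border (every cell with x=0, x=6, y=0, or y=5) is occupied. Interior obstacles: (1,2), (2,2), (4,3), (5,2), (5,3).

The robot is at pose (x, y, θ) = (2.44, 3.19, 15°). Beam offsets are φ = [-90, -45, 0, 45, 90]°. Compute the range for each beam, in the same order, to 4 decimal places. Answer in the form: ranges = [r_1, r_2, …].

ranges = [0.1967, 0.3800, 1.6150, 2.0900, 1.8738]

beam 1: φ=-90°, α=285°
  d=(0.2588,-0.9659)  start (2,3)  tX=2.1637 tY=0.1967  stride 1/|dx|=3.8637 1/|dy|=1.0353
    cross y-line → (2,2), t=0.1967 (wall)
  → r_1 = 0.1967
beam 2: φ=-45°, α=330°
  d=(0.8660,-0.5000)  start (2,3)  tX=0.6466 tY=0.3800  stride 1/|dx|=1.1547 1/|dy|=2.0000
    cross y-line → (2,2), t=0.3800 (wall)
  → r_2 = 0.3800
beam 3: φ=0°, α=15°
  d=(0.9659,0.2588)  start (2,3)  tX=0.5798 tY=3.1296  stride 1/|dx|=1.0353 1/|dy|=3.8637
    cross x-line → (3,3), t=0.5798
    cross x-line → (4,3), t=1.6150 (wall)
  → r_3 = 1.6150
beam 4: φ=45°, α=60°
  d=(0.5000,0.8660)  start (2,3)  tX=1.1200 tY=0.9353  stride 1/|dx|=2.0000 1/|dy|=1.1547
    cross y-line → (2,4), t=0.9353
    cross x-line → (3,4), t=1.1200
    cross y-line → (3,5), t=2.0900 (wall)
  → r_4 = 2.0900
beam 5: φ=90°, α=105°
  d=(-0.2588,0.9659)  start (2,3)  tX=1.7000 tY=0.8386  stride 1/|dx|=3.8637 1/|dy|=1.0353
    cross y-line → (2,4), t=0.8386
    cross x-line → (1,4), t=1.7000
    cross y-line → (1,5), t=1.8738 (wall)
  → r_5 = 1.8738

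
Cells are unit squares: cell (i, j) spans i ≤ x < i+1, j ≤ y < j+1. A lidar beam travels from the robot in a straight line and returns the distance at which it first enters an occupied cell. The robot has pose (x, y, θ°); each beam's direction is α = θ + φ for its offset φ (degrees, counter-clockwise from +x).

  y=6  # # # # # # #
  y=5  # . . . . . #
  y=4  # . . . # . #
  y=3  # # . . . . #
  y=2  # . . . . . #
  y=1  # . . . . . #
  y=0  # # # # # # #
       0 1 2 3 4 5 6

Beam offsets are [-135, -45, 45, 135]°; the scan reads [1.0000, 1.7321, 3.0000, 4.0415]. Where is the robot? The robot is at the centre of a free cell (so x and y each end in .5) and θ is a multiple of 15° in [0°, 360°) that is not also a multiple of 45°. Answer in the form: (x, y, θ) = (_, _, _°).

Candidates: 23 free-cell centres × 16 headings = 368 poses. Raycast each; keep the one whose scan matches to 4 dp.
  (3.5, 2.5, 105°): beam 1 = 2.8868 ≠ 1.0000 ✗
  (1.5, 2.5, 105°): beam 1 = 3.0000 ≠ 1.0000 ✗
  (5.5, 4.5, 165°): beam 1 = 0.5774 ≠ 1.0000 ✗
  (1.5, 2.5, 60°): beam 1 = 1.5529 ≠ 1.0000 ✗
  (5.5, 5.5, 195°): beam 1 = 0.5774 ≠ 1.0000 ✗
  …
  (2.5, 2.5, 285°): r_1=1.0000, r_2=1.7321, r_3=3.0000, r_4=4.0415 — all match ✓
Unique over the lattice → pose = (2.5, 2.5, 285°).

(x, y, θ) = (2.5, 2.5, 285°)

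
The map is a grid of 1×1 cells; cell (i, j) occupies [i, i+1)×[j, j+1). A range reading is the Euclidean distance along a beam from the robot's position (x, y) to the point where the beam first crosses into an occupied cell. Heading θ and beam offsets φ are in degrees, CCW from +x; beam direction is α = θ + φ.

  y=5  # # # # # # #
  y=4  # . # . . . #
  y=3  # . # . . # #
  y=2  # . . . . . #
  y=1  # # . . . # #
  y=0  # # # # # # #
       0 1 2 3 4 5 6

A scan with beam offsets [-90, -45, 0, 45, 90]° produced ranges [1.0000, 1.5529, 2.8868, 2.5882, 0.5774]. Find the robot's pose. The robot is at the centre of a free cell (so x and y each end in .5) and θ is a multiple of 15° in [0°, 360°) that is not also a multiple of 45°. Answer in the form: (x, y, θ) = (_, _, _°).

(x, y, θ) = (2.5, 2.5, 330°)

Candidates: 15 free-cell centres × 16 headings = 240 poses. Raycast each; keep the one whose scan matches to 4 dp.
  (5.5, 4.5, 300°): beam 1 = 2.8868 ≠ 1.0000 ✗
  (1.5, 4.5, 345°): beam 1 = 1.9319 ≠ 1.0000 ✗
  (4.5, 4.5, 105°): beam 1 = 1.5529 ≠ 1.0000 ✗
  (1.5, 2.5, 120°): beam 2 = 1.9319 ≠ 1.5529 ✗
  (4.5, 3.5, 240°): beam 1 = 1.7321 ≠ 1.0000 ✗
  …
  (2.5, 2.5, 330°): r_1=1.0000, r_2=1.5529, r_3=2.8868, r_4=2.5882, r_5=0.5774 — all match ✓
Only this pose fits every beam.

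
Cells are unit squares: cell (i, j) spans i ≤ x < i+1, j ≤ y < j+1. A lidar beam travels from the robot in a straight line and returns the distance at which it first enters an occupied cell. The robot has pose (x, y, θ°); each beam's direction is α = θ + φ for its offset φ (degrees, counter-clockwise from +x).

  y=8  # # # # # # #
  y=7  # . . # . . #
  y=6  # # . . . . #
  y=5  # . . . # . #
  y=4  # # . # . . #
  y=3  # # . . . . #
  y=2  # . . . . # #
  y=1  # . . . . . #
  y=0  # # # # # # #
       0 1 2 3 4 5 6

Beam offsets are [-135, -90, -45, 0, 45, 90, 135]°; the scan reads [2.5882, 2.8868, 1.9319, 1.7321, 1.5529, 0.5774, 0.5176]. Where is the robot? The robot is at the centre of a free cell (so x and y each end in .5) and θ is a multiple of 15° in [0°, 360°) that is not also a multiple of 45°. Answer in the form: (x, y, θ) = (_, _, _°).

Candidates: 28 free-cell centres × 16 headings = 448 poses. Raycast each; keep the one whose scan matches to 4 dp.
  (3.5, 1.5, 210°): beam 1 = 3.6235 ≠ 2.5882 ✗
  (2.5, 2.5, 75°): beam 1 = 1.7321 ≠ 2.5882 ✗
  (5.5, 6.5, 240°): beam 1 = 1.5529 ≠ 2.5882 ✗
  (4.5, 4.5, 30°): beam 1 = 3.6235 ≠ 2.5882 ✗
  (3.5, 6.5, 330°): beam 1 = 1.5529 ≠ 2.5882 ✗
  …
  (2.5, 1.5, 150°): r_1=2.5882, r_2=2.8868, r_3=1.9319, r_4=1.7321, r_5=1.5529, r_6=0.5774, r_7=0.5176 — all match ✓
No second candidate reproduces the full scan.

(x, y, θ) = (2.5, 1.5, 150°)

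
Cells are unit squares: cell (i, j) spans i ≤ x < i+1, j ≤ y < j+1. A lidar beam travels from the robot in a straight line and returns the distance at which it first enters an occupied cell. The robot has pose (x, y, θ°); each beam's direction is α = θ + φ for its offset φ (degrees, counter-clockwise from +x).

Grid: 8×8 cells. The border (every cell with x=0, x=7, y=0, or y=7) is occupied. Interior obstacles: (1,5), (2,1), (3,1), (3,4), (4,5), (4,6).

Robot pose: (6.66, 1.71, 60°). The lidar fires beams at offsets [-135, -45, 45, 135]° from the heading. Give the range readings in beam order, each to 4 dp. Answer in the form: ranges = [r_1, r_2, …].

beam 1: φ=-135°, α=285°
  dir = (cos 285°, sin 285°) = (0.2588, -0.9659); from cell (6,1)
  next x-line at t=1.3137, next y-line at t=0.7350; Δt_x=3.8637, Δt_y=1.0353
    y: enter (6,0) at t=0.7350 ← occupied
  → r_1 = 0.7350
beam 2: φ=-45°, α=15°
  dir = (cos 15°, sin 15°) = (0.9659, 0.2588); from cell (6,1)
  next x-line at t=0.3520, next y-line at t=1.1205; Δt_x=1.0353, Δt_y=3.8637
    x: enter (7,1) at t=0.3520 ← occupied
  → r_2 = 0.3520
beam 3: φ=45°, α=105°
  dir = (cos 105°, sin 105°) = (-0.2588, 0.9659); from cell (6,1)
  next x-line at t=2.5500, next y-line at t=0.3002; Δt_x=3.8637, Δt_y=1.0353
    y: enter (6,2) at t=0.3002
    y: enter (6,3) at t=1.3355
    y: enter (6,4) at t=2.3708
    x: enter (5,4) at t=2.5500
    y: enter (5,5) at t=3.4061
    y: enter (5,6) at t=4.4413
    y: enter (5,7) at t=5.4766 ← occupied
  → r_3 = 5.4766
beam 4: φ=135°, α=195°
  dir = (cos 195°, sin 195°) = (-0.9659, -0.2588); from cell (6,1)
  next x-line at t=0.6833, next y-line at t=2.7432; Δt_x=1.0353, Δt_y=3.8637
    x: enter (5,1) at t=0.6833
    x: enter (4,1) at t=1.7186
    y: enter (4,0) at t=2.7432 ← occupied
  → r_4 = 2.7432

ranges = [0.7350, 0.3520, 5.4766, 2.7432]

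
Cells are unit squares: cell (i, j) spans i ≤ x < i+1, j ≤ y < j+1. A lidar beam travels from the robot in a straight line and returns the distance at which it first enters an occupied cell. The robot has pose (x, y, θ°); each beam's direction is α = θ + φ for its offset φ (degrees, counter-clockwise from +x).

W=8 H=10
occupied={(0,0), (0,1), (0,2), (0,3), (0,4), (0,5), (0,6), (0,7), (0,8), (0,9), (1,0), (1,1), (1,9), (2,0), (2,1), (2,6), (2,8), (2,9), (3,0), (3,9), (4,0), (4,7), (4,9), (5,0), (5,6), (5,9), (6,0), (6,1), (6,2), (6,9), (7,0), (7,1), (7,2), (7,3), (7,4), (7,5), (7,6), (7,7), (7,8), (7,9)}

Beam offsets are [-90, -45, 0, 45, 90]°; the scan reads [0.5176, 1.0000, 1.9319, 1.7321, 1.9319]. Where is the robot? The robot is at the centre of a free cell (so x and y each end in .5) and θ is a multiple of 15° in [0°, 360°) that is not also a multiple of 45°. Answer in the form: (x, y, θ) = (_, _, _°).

Enumerate (i+0.5, j+0.5, θ) over the 40 free cells and 16 admissible headings. For each, cast all 5 beams and compare to the given ranges.
  (6.5, 8.5, 345°): beam 1 = 1.9319 ≠ 0.5176 ✗
  (4.5, 5.5, 30°): beam 1 = 3.0000 ≠ 0.5176 ✗
  (1.5, 4.5, 60°): beam 1 = 5.1962 ≠ 0.5176 ✗
  (6.5, 4.5, 15°): beam 1 = 1.5529 ≠ 0.5176 ✗
  …
  (6.5, 8.5, 195°): r_1=0.5176, r_2=1.0000, r_3=1.9319, r_4=1.7321, r_5=1.9319 — all match ✓
Unique over the lattice → pose = (6.5, 8.5, 195°).

(x, y, θ) = (6.5, 8.5, 195°)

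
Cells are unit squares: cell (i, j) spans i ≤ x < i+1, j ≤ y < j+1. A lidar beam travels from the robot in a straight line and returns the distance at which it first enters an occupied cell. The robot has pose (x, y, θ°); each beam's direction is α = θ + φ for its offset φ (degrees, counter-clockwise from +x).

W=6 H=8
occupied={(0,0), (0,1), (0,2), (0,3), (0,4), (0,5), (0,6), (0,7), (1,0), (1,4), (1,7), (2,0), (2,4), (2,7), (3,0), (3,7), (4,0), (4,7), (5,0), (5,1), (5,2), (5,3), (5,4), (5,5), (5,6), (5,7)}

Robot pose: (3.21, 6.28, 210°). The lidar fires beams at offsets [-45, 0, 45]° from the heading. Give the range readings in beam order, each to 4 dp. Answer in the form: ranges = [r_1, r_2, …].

ranges = [2.2880, 2.5519, 1.3252]

beam 1: φ=-45°, α=165°
  d=(-0.9659,0.2588)  start (3,6)  tX=0.2174 tY=2.7819  stride 1/|dx|=1.0353 1/|dy|=3.8637
    cross x-line → (2,6), t=0.2174
    cross x-line → (1,6), t=1.2527
    cross x-line → (0,6), t=2.2880 (wall)
  → r_1 = 2.2880
beam 2: φ=0°, α=210°
  d=(-0.8660,-0.5000)  start (3,6)  tX=0.2425 tY=0.5600  stride 1/|dx|=1.1547 1/|dy|=2.0000
    cross x-line → (2,6), t=0.2425
    cross y-line → (2,5), t=0.5600
    cross x-line → (1,5), t=1.3972
    cross x-line → (0,5), t=2.5519 (wall)
  → r_2 = 2.5519
beam 3: φ=45°, α=255°
  d=(-0.2588,-0.9659)  start (3,6)  tX=0.8114 tY=0.2899  stride 1/|dx|=3.8637 1/|dy|=1.0353
    cross y-line → (3,5), t=0.2899
    cross x-line → (2,5), t=0.8114
    cross y-line → (2,4), t=1.3252 (wall)
  → r_3 = 1.3252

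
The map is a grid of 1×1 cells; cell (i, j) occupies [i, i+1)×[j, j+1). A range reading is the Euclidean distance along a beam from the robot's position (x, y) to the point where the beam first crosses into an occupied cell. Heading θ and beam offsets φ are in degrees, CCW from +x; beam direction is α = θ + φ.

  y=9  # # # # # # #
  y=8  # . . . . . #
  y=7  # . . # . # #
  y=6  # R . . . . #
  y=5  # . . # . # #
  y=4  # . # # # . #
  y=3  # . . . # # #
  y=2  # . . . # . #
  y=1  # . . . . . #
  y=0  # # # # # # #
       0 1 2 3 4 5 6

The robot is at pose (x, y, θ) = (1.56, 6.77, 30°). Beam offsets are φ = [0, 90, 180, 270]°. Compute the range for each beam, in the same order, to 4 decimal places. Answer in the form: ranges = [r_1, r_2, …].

beam 1: φ=0°, α=30°
  direction (0.8660, 0.5000); cell (1,6); t to first gridline: x 0.5081, y 0.4600 (then +1.1547 / +2.0000)
    (1,7) via y @ 0.4600
    (2,7) via x @ 0.5081
    (3,7) via x @ 1.6628  # hit
  → r_1 = 1.6628
beam 2: φ=90°, α=120°
  direction (-0.5000, 0.8660); cell (1,6); t to first gridline: x 1.1200, y 0.2656 (then +2.0000 / +1.1547)
    (1,7) via y @ 0.2656
    (0,7) via x @ 1.1200  # hit
  → r_2 = 1.1200
beam 3: φ=180°, α=210°
  direction (-0.8660, -0.5000); cell (1,6); t to first gridline: x 0.6466, y 1.5400 (then +1.1547 / +2.0000)
    (0,6) via x @ 0.6466  # hit
  → r_3 = 0.6466
beam 4: φ=270°, α=300°
  direction (0.5000, -0.8660); cell (1,6); t to first gridline: x 0.8800, y 0.8891 (then +2.0000 / +1.1547)
    (2,6) via x @ 0.8800
    (2,5) via y @ 0.8891
    (2,4) via y @ 2.0438  # hit
  → r_4 = 2.0438

ranges = [1.6628, 1.1200, 0.6466, 2.0438]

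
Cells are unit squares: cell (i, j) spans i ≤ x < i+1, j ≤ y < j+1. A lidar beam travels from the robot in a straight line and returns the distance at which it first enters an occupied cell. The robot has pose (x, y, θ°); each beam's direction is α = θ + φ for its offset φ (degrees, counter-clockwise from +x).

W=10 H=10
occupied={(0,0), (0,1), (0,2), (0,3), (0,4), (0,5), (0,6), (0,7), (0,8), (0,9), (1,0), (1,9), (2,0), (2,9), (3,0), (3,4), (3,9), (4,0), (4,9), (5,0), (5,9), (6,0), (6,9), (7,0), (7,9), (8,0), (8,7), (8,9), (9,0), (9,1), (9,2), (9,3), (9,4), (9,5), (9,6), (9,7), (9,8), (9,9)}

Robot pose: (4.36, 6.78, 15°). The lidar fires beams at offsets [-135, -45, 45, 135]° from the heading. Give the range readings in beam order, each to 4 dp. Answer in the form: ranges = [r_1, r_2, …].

ranges = [2.0554, 5.3578, 2.5634, 3.8798]

beam 1: φ=-135°, α=240°
  direction (-0.5000, -0.8660); cell (4,6); t to first gridline: x 0.7200, y 0.9007 (then +2.0000 / +1.1547)
    (3,6) via x @ 0.7200
    (3,5) via y @ 0.9007
    (3,4) via y @ 2.0554  # hit
  → r_1 = 2.0554
beam 2: φ=-45°, α=330°
  direction (0.8660, -0.5000); cell (4,6); t to first gridline: x 0.7390, y 1.5600 (then +1.1547 / +2.0000)
    (5,6) via x @ 0.7390
    (5,5) via y @ 1.5600
    (6,5) via x @ 1.8937
    (7,5) via x @ 3.0484
    (7,4) via y @ 3.5600
    (8,4) via x @ 4.2031
    (9,4) via x @ 5.3578  # hit
  → r_2 = 5.3578
beam 3: φ=45°, α=60°
  direction (0.5000, 0.8660); cell (4,6); t to first gridline: x 1.2800, y 0.2540 (then +2.0000 / +1.1547)
    (4,7) via y @ 0.2540
    (5,7) via x @ 1.2800
    (5,8) via y @ 1.4087
    (5,9) via y @ 2.5634  # hit
  → r_3 = 2.5634
beam 4: φ=135°, α=150°
  direction (-0.8660, 0.5000); cell (4,6); t to first gridline: x 0.4157, y 0.4400 (then +1.1547 / +2.0000)
    (3,6) via x @ 0.4157
    (3,7) via y @ 0.4400
    (2,7) via x @ 1.5704
    (2,8) via y @ 2.4400
    (1,8) via x @ 2.7251
    (0,8) via x @ 3.8798  # hit
  → r_4 = 3.8798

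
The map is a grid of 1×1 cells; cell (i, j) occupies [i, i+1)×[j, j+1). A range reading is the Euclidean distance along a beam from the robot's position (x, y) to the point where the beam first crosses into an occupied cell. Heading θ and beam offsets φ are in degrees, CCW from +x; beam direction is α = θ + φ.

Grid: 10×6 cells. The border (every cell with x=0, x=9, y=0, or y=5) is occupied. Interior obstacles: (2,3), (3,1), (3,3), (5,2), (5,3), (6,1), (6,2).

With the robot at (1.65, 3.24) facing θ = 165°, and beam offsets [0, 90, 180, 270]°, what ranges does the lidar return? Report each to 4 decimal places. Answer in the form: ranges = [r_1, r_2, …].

beam 1: φ=0°, α=165°
  cosα=-0.9659 sinα=0.2588 | (1,3) | tMaxX 0.6729 tMaxY 2.9364 | tΔX 1.0353 tΔY 3.8637
    t=0.6729 [x] (0,3) — stop
  → r_1 = 0.6729
beam 2: φ=90°, α=255°
  cosα=-0.2588 sinα=-0.9659 | (1,3) | tMaxX 2.5114 tMaxY 0.2485 | tΔX 3.8637 tΔY 1.0353
    t=0.2485 [y] (1,2)
    t=1.2837 [y] (1,1)
    t=2.3190 [y] (1,0) — stop
  → r_2 = 2.3190
beam 3: φ=180°, α=345°
  cosα=0.9659 sinα=-0.2588 | (1,3) | tMaxX 0.3623 tMaxY 0.9273 | tΔX 1.0353 tΔY 3.8637
    t=0.3623 [x] (2,3) — stop
  → r_3 = 0.3623
beam 4: φ=270°, α=75°
  cosα=0.2588 sinα=0.9659 | (1,3) | tMaxX 1.3523 tMaxY 0.7868 | tΔX 3.8637 tΔY 1.0353
    t=0.7868 [y] (1,4)
    t=1.3523 [x] (2,4)
    t=1.8221 [y] (2,5) — stop
  → r_4 = 1.8221

ranges = [0.6729, 2.3190, 0.3623, 1.8221]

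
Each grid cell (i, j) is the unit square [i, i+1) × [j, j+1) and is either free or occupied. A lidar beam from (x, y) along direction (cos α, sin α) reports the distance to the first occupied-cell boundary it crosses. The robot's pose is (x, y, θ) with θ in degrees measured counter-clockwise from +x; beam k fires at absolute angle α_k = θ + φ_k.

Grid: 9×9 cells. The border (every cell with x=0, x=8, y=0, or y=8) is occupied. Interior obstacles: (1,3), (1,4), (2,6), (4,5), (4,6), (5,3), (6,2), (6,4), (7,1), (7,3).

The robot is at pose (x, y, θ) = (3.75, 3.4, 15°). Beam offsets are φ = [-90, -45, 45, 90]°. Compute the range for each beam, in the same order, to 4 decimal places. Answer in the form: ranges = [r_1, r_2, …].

ranges = [2.4847, 2.5981, 1.8475, 2.8978]

beam 1: φ=-90°, α=285°
  direction (0.2588, -0.9659); cell (3,3); t to first gridline: x 0.9659, y 0.4141 (then +3.8637 / +1.0353)
    (3,2) via y @ 0.4141
    (4,2) via x @ 0.9659
    (4,1) via y @ 1.4494
    (4,0) via y @ 2.4847  # hit
  → r_1 = 2.4847
beam 2: φ=-45°, α=330°
  direction (0.8660, -0.5000); cell (3,3); t to first gridline: x 0.2887, y 0.8000 (then +1.1547 / +2.0000)
    (4,3) via x @ 0.2887
    (4,2) via y @ 0.8000
    (5,2) via x @ 1.4434
    (6,2) via x @ 2.5981  # hit
  → r_2 = 2.5981
beam 3: φ=45°, α=60°
  direction (0.5000, 0.8660); cell (3,3); t to first gridline: x 0.5000, y 0.6928 (then +2.0000 / +1.1547)
    (4,3) via x @ 0.5000
    (4,4) via y @ 0.6928
    (4,5) via y @ 1.8475  # hit
  → r_3 = 1.8475
beam 4: φ=90°, α=105°
  direction (-0.2588, 0.9659); cell (3,3); t to first gridline: x 2.8978, y 0.6212 (then +3.8637 / +1.0353)
    (3,4) via y @ 0.6212
    (3,5) via y @ 1.6564
    (3,6) via y @ 2.6917
    (2,6) via x @ 2.8978  # hit
  → r_4 = 2.8978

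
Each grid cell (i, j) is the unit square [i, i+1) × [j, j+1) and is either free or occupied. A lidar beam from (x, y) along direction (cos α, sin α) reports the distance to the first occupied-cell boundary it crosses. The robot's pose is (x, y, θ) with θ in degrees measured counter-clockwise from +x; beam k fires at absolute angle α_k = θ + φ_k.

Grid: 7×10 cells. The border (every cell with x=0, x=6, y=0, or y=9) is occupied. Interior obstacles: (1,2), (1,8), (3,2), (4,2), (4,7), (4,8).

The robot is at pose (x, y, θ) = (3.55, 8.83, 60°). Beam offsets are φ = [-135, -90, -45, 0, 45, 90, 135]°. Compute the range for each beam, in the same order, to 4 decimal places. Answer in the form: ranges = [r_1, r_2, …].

beam 1: φ=-135°, α=285°
  direction (0.2588, -0.9659); cell (3,8); t to first gridline: x 1.7387, y 0.8593 (then +3.8637 / +1.0353)
    (3,7) via y @ 0.8593
    (4,7) via x @ 1.7387  # hit
  → r_1 = 1.7387
beam 2: φ=-90°, α=330°
  direction (0.8660, -0.5000); cell (3,8); t to first gridline: x 0.5196, y 1.6600 (then +1.1547 / +2.0000)
    (4,8) via x @ 0.5196  # hit
  → r_2 = 0.5196
beam 3: φ=-45°, α=15°
  direction (0.9659, 0.2588); cell (3,8); t to first gridline: x 0.4659, y 0.6568 (then +1.0353 / +3.8637)
    (4,8) via x @ 0.4659  # hit
  → r_3 = 0.4659
beam 4: φ=0°, α=60°
  direction (0.5000, 0.8660); cell (3,8); t to first gridline: x 0.9000, y 0.1963 (then +2.0000 / +1.1547)
    (3,9) via y @ 0.1963  # hit
  → r_4 = 0.1963
beam 5: φ=45°, α=105°
  direction (-0.2588, 0.9659); cell (3,8); t to first gridline: x 2.1250, y 0.1760 (then +3.8637 / +1.0353)
    (3,9) via y @ 0.1760  # hit
  → r_5 = 0.1760
beam 6: φ=90°, α=150°
  direction (-0.8660, 0.5000); cell (3,8); t to first gridline: x 0.6351, y 0.3400 (then +1.1547 / +2.0000)
    (3,9) via y @ 0.3400  # hit
  → r_6 = 0.3400
beam 7: φ=135°, α=195°
  direction (-0.9659, -0.2588); cell (3,8); t to first gridline: x 0.5694, y 3.2069 (then +1.0353 / +3.8637)
    (2,8) via x @ 0.5694
    (1,8) via x @ 1.6047  # hit
  → r_7 = 1.6047

ranges = [1.7387, 0.5196, 0.4659, 0.1963, 0.1760, 0.3400, 1.6047]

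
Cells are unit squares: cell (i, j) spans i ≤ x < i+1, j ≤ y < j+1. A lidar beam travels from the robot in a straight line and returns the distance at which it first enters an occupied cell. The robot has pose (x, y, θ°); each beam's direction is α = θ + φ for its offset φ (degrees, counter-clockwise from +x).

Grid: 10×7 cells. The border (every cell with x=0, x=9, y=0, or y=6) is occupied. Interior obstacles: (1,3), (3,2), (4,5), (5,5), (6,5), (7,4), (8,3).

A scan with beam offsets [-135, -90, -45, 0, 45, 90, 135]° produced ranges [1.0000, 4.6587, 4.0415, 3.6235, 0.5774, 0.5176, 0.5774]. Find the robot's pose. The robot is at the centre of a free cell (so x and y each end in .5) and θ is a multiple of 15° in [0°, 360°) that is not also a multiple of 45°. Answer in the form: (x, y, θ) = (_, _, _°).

(x, y, θ) = (6.5, 4.5, 285°)

Candidates: 33 free-cell centres × 16 headings = 528 poses. Raycast each; keep the one whose scan matches to 4 dp.
  (8.5, 4.5, 210°): beam 1 = 1.5529 ≠ 1.0000 ✗
  (8.5, 1.5, 165°): beam 1 = 0.5774 ≠ 1.0000 ✗
  (6.5, 3.5, 120°): beam 1 = 1.5529 ≠ 1.0000 ✗
  (3.5, 4.5, 300°): beam 1 = 2.5882 ≠ 1.0000 ✗
  …
  (6.5, 4.5, 285°): r_1=1.0000, r_2=4.6587, r_3=4.0415, r_4=3.6235, r_5=0.5774, r_6=0.5176, r_7=0.5774 — all match ✓
Only this pose fits every beam.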